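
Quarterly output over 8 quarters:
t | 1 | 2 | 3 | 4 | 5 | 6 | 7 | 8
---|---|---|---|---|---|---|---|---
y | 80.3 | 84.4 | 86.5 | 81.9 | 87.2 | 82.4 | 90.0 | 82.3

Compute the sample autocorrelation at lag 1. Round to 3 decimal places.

Mean ȳ = (80.3 + 84.4 + 86.5 + 81.9 + 87.2 + 82.4 + 90.0 + 82.3)/8 = 84.3750
Numerator Σ_{t=1}^{7}(y_t−ȳ)(y_{t+1}−ȳ) = -40.6606
Denominator Σ(y_t−ȳ)² = 75.0750
r_1 = -40.6606 / 75.0750 = -0.542

-0.542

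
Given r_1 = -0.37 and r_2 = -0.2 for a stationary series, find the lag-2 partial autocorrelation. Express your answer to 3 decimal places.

φ_{22} = (r_2 − r_1²) / (1 − r_1²)
r_1² = (-0.37)² = 0.1369
Numerator = -0.2 − 0.1369 = -0.3369; denominator = 1 − 0.1369 = 0.8631
φ_{22} = -0.3369 / 0.8631 = -0.390

-0.390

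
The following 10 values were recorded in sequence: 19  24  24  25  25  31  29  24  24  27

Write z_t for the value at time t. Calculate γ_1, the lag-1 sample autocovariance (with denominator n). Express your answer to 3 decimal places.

2.476

Mean z̄ = (19 + 24 + 24 + 25 + 25 + 31 + 29 + 24 + 24 + 27)/10 = 25.2000
Σ_{t=1}^{9}(z_t−z̄)(z_{t+1}−z̄) = 24.7600
γ_1 = 24.7600 / 10 = 2.476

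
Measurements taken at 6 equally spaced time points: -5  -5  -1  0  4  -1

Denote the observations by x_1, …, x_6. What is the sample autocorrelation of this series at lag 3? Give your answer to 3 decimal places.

-0.424

Mean x̄ = (-5 − 5 − 1 + 0 + 4 − 1)/6 = -1.3333
Deviations from mean: -3.6667, -3.6667, 0.3333, 1.3333, 5.3333, 0.3333
Numerator Σ_{t=1}^{3}(x_t−x̄)(x_{t+3}−x̄) = -24.3333
Denominator Σ(x_t−x̄)² = 57.3333
r_3 = -24.3333 / 57.3333 = -0.424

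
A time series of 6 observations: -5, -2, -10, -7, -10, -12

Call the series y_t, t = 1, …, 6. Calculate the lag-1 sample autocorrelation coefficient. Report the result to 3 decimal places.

0.128

Mean ȳ = (-5 − 2 − 10 − 7 − 10 − 12)/6 = -7.6667
Numerator Σ_{t=1}^{5}(y_t−ȳ)(y_{t+1}−ȳ) = 8.8889
Denominator Σ(y_t−ȳ)² = 69.3333
r_1 = 8.8889 / 69.3333 = 0.128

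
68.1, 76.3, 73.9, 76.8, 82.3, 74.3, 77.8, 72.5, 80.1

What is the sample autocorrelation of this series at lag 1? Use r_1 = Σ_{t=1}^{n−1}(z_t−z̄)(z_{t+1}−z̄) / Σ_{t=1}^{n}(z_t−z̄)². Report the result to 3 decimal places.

-0.237

Mean z̄ = (68.1 + 76.3 + 73.9 + 76.8 + 82.3 + 74.3 + 77.8 + 72.5 + 80.1)/9 = 75.7889
Numerator Σ_{t=1}^{8}(z_t−z̄)(z_{t+1}−z̄) = -33.7035
Denominator Σ(z_t−z̄)² = 142.0289
r_1 = -33.7035 / 142.0289 = -0.237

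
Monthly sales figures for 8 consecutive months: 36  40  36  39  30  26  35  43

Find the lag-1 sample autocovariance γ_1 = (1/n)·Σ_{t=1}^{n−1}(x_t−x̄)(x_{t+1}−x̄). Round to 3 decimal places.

5.139

Mean x̄ = (36 + 40 + 36 + 39 + 30 + 26 + 35 + 43)/8 = 35.6250
Σ_{t=1}^{7}(x_t−x̄)(x_{t+1}−x̄) = 41.1094
γ_1 = 41.1094 / 8 = 5.139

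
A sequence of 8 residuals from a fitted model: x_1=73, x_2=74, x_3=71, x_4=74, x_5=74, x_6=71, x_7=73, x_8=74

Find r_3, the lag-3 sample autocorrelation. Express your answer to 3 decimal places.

0.500

Mean x̄ = (73 + 74 + 71 + 74 + 74 + 71 + 73 + 74)/8 = 73.0000
Deviations from mean: 0.0000, 1.0000, -2.0000, 1.0000, 1.0000, -2.0000, 0.0000, 1.0000
Σ(x_t−x̄)(x_{t+3}−x̄) = (0.0000) + (1.0000) + (4.0000) + (0.0000) + (1.0000) = 6.0000
Denominator Σ(x_t−x̄)² = 12.0000
r_3 = 6.0000 / 12.0000 = 0.500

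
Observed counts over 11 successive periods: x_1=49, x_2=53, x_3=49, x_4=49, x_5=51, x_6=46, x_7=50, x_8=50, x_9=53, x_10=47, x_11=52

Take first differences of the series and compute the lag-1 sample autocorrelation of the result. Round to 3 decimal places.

First differences Δx: 4, -4, 0, 2, -5, 4, 0, 3, -6, 5
Mean of differences = 0.3000
Numerator Σ(Δx_t−Δx̄)(Δx_{t+1}−Δx̄) = -92.2900
Denominator Σ(Δx_t−Δx̄)² = 146.1000
r_1(Δx) = -92.2900 / 146.1000 = -0.632

-0.632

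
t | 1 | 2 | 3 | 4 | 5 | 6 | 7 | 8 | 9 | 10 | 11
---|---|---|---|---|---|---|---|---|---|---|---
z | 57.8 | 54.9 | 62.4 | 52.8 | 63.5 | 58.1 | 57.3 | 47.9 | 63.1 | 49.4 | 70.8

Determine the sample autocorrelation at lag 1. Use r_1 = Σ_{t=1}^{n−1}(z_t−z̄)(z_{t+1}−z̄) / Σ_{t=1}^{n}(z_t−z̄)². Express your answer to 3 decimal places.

-0.580

Mean z̄ = (57.8 + 54.9 + 62.4 + 52.8 + 63.5 + 58.1 + 57.3 + 47.9 + 63.1 + 49.4 + 70.8)/11 = 58.0000
Numerator Σ_{t=1}^{10}(z_t−z̄)(z_{t+1}−z̄) = -262.4000
Denominator Σ(z_t−z̄)² = 452.6200
r_1 = -262.4000 / 452.6200 = -0.580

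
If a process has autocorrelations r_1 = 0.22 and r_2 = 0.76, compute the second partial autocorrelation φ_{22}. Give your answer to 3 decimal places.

0.748

φ_{22} = (r_2 − r_1²) / (1 − r_1²)
r_1² = (0.22)² = 0.0484
Numerator = 0.76 − 0.0484 = 0.7116; denominator = 1 − 0.0484 = 0.9516
φ_{22} = 0.7116 / 0.9516 = 0.748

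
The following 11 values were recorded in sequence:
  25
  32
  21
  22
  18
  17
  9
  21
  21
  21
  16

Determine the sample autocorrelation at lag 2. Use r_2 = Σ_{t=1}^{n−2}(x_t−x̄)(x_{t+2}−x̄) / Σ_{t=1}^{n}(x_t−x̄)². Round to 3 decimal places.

0.088

Mean x̄ = (25 + 32 + 21 + 22 + 18 + 17 + 9 + 21 + 21 + 21 + 16)/11 = 20.2727
Numerator Σ_{t=1}^{9}(x_t−x̄)(x_{t+2}−x̄) = 28.8512
Denominator Σ(x_t−x̄)² = 326.1818
r_2 = 28.8512 / 326.1818 = 0.088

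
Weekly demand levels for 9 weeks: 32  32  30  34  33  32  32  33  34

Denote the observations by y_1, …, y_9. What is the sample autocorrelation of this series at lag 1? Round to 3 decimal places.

-0.089

Mean ȳ = (32 + 32 + 30 + 34 + 33 + 32 + 32 + 33 + 34)/9 = 32.4444
Numerator Σ_{t=1}^{8}(y_t−ȳ)(y_{t+1}−ȳ) = -1.0864
Denominator Σ(y_t−ȳ)² = 12.2222
r_1 = -1.0864 / 12.2222 = -0.089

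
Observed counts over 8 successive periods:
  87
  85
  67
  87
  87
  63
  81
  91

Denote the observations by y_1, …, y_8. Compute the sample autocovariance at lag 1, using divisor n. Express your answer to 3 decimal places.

-23.500

Mean ȳ = (87 + 85 + 67 + 87 + 87 + 63 + 81 + 91)/8 = 81.0000
Σ_{t=1}^{7}(y_t−ȳ)(y_{t+1}−ȳ) = -188.0000
γ_1 = -188.0000 / 8 = -23.500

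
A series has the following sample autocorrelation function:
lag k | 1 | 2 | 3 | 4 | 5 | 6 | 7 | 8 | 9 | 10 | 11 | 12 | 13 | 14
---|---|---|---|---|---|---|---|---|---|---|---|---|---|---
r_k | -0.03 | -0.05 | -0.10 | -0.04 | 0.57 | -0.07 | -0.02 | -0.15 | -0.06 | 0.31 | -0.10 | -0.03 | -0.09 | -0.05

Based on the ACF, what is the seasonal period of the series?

5

The largest autocorrelation is r_5 = 0.57, with a weaker echo at lag 10 (0.31); the remaining lags stay at or below -0.02.
The dominant spike at lag 5 indicates a seasonal period of 5.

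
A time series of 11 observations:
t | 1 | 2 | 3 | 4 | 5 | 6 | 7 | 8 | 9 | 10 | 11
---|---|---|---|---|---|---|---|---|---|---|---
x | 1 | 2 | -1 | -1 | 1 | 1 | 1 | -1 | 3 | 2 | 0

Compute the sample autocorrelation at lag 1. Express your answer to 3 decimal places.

Mean x̄ = (1 + 2 − 1 − 1 + 1 + 1 + 1 − 1 + 3 + 2 + 0)/11 = 0.7273
Numerator Σ_{t=1}^{10}(x_t−x̄)(x_{t+1}−x̄) = -1.6198
Denominator Σ(x_t−x̄)² = 18.1818
r_1 = -1.6198 / 18.1818 = -0.089

-0.089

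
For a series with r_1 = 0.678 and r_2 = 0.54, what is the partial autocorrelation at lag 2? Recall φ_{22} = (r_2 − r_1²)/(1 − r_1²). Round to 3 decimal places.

0.149

φ_{22} = (r_2 − r_1²) / (1 − r_1²)
r_1² = (0.678)² = 0.459684
Numerator = 0.54 − 0.4597 = 0.0803; denominator = 1 − 0.4597 = 0.5403
φ_{22} = 0.0803 / 0.5403 = 0.149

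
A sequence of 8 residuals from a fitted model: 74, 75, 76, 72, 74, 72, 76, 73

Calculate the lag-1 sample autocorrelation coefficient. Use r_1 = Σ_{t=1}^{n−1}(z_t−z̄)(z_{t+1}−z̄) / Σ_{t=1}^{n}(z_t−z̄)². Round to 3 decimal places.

Mean z̄ = (74 + 75 + 76 + 72 + 74 + 72 + 76 + 73)/8 = 74.0000
Deviations from mean: 0.0000, 1.0000, 2.0000, -2.0000, 0.0000, -2.0000, 2.0000, -1.0000
Σ(z_t−z̄)(z_{t+1}−z̄) = (0.0000) + (2.0000) + (-4.0000) + (0.0000) + (0.0000) + (-4.0000) + (-2.0000) = -8.0000
Denominator Σ(z_t−z̄)² = 18.0000
r_1 = -8.0000 / 18.0000 = -0.444

-0.444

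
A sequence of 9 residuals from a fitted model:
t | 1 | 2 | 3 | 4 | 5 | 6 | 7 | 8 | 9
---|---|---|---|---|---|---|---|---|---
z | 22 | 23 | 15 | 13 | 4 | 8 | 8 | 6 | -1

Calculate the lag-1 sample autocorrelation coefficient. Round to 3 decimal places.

0.536

Mean z̄ = (22 + 23 + 15 + 13 + 4 + 8 + 8 + 6 − 1)/9 = 10.8889
Numerator Σ_{t=1}^{8}(z_t−z̄)(z_{t+1}−z̄) = 278.9877
Denominator Σ(z_t−z̄)² = 520.8889
r_1 = 278.9877 / 520.8889 = 0.536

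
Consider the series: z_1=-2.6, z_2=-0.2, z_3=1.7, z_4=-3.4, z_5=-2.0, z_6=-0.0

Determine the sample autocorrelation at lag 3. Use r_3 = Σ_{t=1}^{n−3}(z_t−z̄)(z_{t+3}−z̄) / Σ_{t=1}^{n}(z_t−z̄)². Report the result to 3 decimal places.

0.314

Mean z̄ = (-2.6 − 0.2 + 1.7 − 3.4 − 2.0 − 0.0)/6 = -1.0833
Deviations from mean: -1.5167, 0.8833, 2.7833, -2.3167, -0.9167, 1.0833
Numerator Σ_{t=1}^{3}(z_t−z̄)(z_{t+3}−z̄) = 5.7192
Denominator Σ(z_t−z̄)² = 18.2083
r_3 = 5.7192 / 18.2083 = 0.314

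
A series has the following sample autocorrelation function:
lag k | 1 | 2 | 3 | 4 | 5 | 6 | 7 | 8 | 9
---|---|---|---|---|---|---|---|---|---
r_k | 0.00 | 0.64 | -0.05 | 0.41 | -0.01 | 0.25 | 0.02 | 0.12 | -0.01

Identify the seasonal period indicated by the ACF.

2

The largest autocorrelation is r_2 = 0.64, with weaker echoes at lags 4 (0.41) and 6 (0.25); the remaining lags stay at or below 0.12.
The dominant spike at lag 2 indicates a seasonal period of 2.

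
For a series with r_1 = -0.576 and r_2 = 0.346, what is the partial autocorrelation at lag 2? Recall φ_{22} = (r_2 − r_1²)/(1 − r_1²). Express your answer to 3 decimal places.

0.021

φ_{22} = (r_2 − r_1²) / (1 − r_1²)
r_1² = (-0.576)² = 0.331776
Numerator = 0.346 − 0.3318 = 0.0142; denominator = 1 − 0.3318 = 0.6682
φ_{22} = 0.0142 / 0.6682 = 0.021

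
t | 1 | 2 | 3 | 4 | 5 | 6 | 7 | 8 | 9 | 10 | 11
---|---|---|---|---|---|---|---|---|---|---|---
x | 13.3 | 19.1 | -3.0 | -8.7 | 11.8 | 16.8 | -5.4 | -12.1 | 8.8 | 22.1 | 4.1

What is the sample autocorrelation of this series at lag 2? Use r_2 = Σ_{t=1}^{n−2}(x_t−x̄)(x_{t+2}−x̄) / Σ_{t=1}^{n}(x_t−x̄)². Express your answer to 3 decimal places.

-0.755

Mean x̄ = (13.3 + 19.1 − 3.0 − 8.7 + 11.8 + 16.8 − 5.4 − 12.1 + 8.8 + 22.1 + 4.1)/11 = 6.0727
Numerator Σ_{t=1}^{9}(x_t−x̄)(x_{t+2}−x̄) = -1057.0324
Denominator Σ(x_t−x̄)² = 1400.4418
r_2 = -1057.0324 / 1400.4418 = -0.755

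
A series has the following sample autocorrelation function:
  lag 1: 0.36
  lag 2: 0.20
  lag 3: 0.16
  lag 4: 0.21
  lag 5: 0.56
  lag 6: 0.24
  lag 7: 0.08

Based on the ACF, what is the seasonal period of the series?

5

The largest autocorrelation is r_5 = 0.56; the remaining lags stay at or below 0.36. The elevated value at lag 1 (0.36), dropping to 0.20 at lag 2, reflects decaying short-term dependence rather than seasonality.
The dominant spike at lag 5 indicates a seasonal period of 5.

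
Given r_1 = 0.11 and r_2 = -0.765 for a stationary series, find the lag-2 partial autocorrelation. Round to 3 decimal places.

φ_{22} = (r_2 − r_1²) / (1 − r_1²)
r_1² = (0.11)² = 0.0121
Numerator = -0.765 − 0.0121 = -0.7771; denominator = 1 − 0.0121 = 0.9879
φ_{22} = -0.7771 / 0.9879 = -0.787

-0.787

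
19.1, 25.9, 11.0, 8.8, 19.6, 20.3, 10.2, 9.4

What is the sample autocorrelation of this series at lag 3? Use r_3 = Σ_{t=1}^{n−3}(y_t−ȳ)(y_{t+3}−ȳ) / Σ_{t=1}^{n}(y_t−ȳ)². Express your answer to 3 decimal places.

0.026

Mean ȳ = (19.1 + 25.9 + 11.0 + 8.8 + 19.6 + 20.3 + 10.2 + 9.4)/8 = 15.5375
Deviations from mean: 3.5625, 10.3625, -4.5375, -6.7375, 4.0625, 4.7625, -5.3375, -6.1375
Numerator Σ_{t=1}^{5}(y_t−ȳ)(y_{t+3}−ȳ) = 7.5133
Denominator Σ(y_t−ȳ)² = 291.3988
r_3 = 7.5133 / 291.3988 = 0.026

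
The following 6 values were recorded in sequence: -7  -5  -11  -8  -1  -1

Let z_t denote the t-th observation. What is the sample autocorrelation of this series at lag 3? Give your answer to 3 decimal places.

Mean z̄ = (-7 − 5 − 11 − 8 − 1 − 1)/6 = -5.5000
Deviations from mean: -1.5000, 0.5000, -5.5000, -2.5000, 4.5000, 4.5000
Σ(z_t−z̄)(z_{t+3}−z̄) = (3.7500) + (2.2500) + (-24.7500) = -18.7500
Denominator Σ(z_t−z̄)² = 79.5000
r_3 = -18.7500 / 79.5000 = -0.236

-0.236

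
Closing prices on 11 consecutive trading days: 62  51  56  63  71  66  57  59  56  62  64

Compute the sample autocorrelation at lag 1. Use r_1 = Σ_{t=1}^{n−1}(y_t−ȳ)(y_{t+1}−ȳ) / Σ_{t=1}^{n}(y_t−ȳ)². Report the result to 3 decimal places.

Mean ȳ = (62 + 51 + 56 + 63 + 71 + 66 + 57 + 59 + 56 + 62 + 64)/11 = 60.6364
Numerator Σ_{t=1}^{10}(y_t−ȳ)(y_{t+1}−ȳ) = 92.9587
Denominator Σ(y_t−ȳ)² = 308.5455
r_1 = 92.9587 / 308.5455 = 0.301

0.301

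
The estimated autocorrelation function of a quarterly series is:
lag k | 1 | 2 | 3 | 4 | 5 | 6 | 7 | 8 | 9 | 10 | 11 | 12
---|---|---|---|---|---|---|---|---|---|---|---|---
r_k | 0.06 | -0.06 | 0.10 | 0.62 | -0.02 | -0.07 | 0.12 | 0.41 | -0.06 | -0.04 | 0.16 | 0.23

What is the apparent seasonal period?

The largest autocorrelation is r_4 = 0.62, with weaker echoes at lags 8 (0.41) and 12 (0.23); the remaining lags stay at or below 0.16.
The dominant spike at lag 4 indicates a seasonal period of 4.

4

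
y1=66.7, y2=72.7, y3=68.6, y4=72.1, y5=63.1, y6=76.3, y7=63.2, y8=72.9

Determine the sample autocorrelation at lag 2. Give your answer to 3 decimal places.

Mean ȳ = (66.7 + 72.7 + 68.6 + 72.1 + 63.1 + 76.3 + 63.2 + 72.9)/8 = 69.4500
Deviations from mean: -2.7500, 3.2500, -0.8500, 2.6500, -6.3500, 6.8500, -6.2500, 3.4500
Numerator Σ_{t=1}^{6}(y_t−ȳ)(y_{t+2}−ȳ) = 97.8200
Denominator Σ(y_t−ȳ)² = 164.0800
r_2 = 97.8200 / 164.0800 = 0.596

0.596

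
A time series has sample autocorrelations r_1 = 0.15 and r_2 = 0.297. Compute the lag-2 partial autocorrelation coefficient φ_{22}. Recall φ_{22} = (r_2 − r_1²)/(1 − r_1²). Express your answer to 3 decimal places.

φ_{22} = (r_2 − r_1²) / (1 − r_1²)
r_1² = (0.15)² = 0.0225
Numerator = 0.297 − 0.0225 = 0.2745; denominator = 1 − 0.0225 = 0.9775
φ_{22} = 0.2745 / 0.9775 = 0.281

0.281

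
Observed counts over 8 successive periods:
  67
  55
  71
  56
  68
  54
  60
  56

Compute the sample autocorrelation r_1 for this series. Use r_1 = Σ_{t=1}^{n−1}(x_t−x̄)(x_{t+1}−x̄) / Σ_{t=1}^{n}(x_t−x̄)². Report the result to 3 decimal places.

Mean x̄ = (67 + 55 + 71 + 56 + 68 + 54 + 60 + 56)/8 = 60.8750
Deviations from mean: 6.1250, -5.8750, 10.1250, -4.8750, 7.1250, -6.8750, -0.8750, -4.8750
Σ(x_t−x̄)(x_{t+1}−x̄) = (-35.9844) + (-59.4844) + (-49.3594) + (-34.7344) + (-48.9844) + (6.0156) + (4.2656) = -218.2656
Denominator Σ(x_t−x̄)² = 320.8750
r_1 = -218.2656 / 320.8750 = -0.680

-0.680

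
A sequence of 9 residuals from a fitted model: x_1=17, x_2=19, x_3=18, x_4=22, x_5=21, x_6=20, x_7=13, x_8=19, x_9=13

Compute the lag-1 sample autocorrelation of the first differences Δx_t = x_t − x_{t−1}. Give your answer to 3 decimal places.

First differences Δx: 2, -1, 4, -1, -1, -7, 6, -6
Mean of differences = -0.5000
Numerator Σ(Δx_t−Δx̄)(Δx_{t+1}−Δx̄) = -80.2500
Denominator Σ(Δx_t−Δx̄)² = 142.0000
r_1(Δx) = -80.2500 / 142.0000 = -0.565

-0.565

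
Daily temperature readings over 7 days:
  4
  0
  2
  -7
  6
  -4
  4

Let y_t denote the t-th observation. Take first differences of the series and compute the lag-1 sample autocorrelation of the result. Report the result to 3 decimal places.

-0.813

First differences Δy: -4, 2, -9, 13, -10, 8
Mean of differences = 0.0000
Numerator Σ(Δy_t−Δȳ)(Δy_{t+1}−Δȳ) = -353.0000
Denominator Σ(Δy_t−Δȳ)² = 434.0000
r_1(Δy) = -353.0000 / 434.0000 = -0.813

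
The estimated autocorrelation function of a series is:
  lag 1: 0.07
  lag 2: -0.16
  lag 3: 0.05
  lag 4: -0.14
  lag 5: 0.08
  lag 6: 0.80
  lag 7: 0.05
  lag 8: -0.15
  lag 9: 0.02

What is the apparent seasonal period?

The largest autocorrelation is r_6 = 0.80; the remaining lags stay at or below 0.08.
The dominant spike at lag 6 indicates a seasonal period of 6.

6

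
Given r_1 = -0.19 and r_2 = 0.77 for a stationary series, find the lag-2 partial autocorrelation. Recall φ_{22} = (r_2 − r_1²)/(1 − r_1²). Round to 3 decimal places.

0.761

φ_{22} = (r_2 − r_1²) / (1 − r_1²)
r_1² = (-0.19)² = 0.0361
Numerator = 0.77 − 0.0361 = 0.7339; denominator = 1 − 0.0361 = 0.9639
φ_{22} = 0.7339 / 0.9639 = 0.761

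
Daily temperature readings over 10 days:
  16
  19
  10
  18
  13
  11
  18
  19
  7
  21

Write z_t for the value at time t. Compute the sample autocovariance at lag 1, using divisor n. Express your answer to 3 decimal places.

Mean z̄ = (16 + 19 + 10 + 18 + 13 + 11 + 18 + 19 + 7 + 21)/10 = 15.2000
Σ_{t=1}^{9}(z_t−z̄)(z_{t+1}−z̄) = -108.0400
γ_1 = -108.0400 / 10 = -10.804

-10.804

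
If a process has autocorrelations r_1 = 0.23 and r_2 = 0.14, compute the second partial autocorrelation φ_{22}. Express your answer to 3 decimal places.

φ_{22} = (r_2 − r_1²) / (1 − r_1²)
r_1² = (0.23)² = 0.0529
Numerator = 0.14 − 0.0529 = 0.0871; denominator = 1 − 0.0529 = 0.9471
φ_{22} = 0.0871 / 0.9471 = 0.092

0.092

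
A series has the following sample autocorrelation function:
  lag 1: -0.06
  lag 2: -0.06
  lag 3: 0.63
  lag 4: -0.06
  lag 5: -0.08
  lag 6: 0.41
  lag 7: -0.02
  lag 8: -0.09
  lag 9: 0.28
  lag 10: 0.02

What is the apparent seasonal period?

3

The largest autocorrelation is r_3 = 0.63, with weaker echoes at lags 6 (0.41) and 9 (0.28); the remaining lags stay at or below 0.02.
The dominant spike at lag 3 indicates a seasonal period of 3.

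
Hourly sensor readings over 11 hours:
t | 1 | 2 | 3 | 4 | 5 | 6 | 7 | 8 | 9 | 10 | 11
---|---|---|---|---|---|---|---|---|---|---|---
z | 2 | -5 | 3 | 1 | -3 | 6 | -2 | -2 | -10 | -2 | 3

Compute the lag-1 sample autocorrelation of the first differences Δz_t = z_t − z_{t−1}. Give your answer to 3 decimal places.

-0.456

First differences Δz: -7, 8, -2, -4, 9, -8, 0, -8, 8, 5
Mean of differences = 0.1000
Numerator Σ(Δz_t−Δz̄)(Δz_{t+1}−Δz̄) = -196.3100
Denominator Σ(Δz_t−Δz̄)² = 430.9000
r_1(Δz) = -196.3100 / 430.9000 = -0.456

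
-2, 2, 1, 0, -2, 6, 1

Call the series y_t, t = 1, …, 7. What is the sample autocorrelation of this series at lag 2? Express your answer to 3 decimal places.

-0.147

Mean ȳ = (-2 + 2 + 1 + 0 − 2 + 6 + 1)/7 = 0.8571
Σ(y_t−ȳ)(y_{t+2}−ȳ) = (-0.4082) + (-0.9796) + (-0.4082) + (-4.4082) + (-0.4082) = -6.6122
Denominator Σ(y_t−ȳ)² = 44.8571
r_2 = -6.6122 / 44.8571 = -0.147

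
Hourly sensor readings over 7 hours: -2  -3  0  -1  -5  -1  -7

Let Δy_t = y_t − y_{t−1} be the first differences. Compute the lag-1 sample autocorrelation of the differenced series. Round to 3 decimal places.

-0.548

First differences Δy: -1, 3, -1, -4, 4, -6
Mean of differences = -0.8333
Numerator Σ(Δy_t−Δȳ)(Δy_{t+1}−Δȳ) = -41.0278
Denominator Σ(Δy_t−Δȳ)² = 74.8333
r_1(Δy) = -41.0278 / 74.8333 = -0.548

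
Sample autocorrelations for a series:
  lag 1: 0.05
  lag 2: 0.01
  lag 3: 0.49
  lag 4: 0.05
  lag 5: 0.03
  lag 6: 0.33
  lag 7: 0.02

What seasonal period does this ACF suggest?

The largest autocorrelation is r_3 = 0.49, with a weaker echo at lag 6 (0.33); the remaining lags stay at or below 0.05.
The dominant spike at lag 3 indicates a seasonal period of 3.

3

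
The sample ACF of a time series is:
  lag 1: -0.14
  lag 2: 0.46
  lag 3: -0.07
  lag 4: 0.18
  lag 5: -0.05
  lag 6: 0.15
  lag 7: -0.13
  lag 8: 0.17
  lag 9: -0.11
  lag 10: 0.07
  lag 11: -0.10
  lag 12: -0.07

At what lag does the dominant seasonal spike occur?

2

The largest autocorrelation is r_2 = 0.46, with weaker echoes at lags 4 (0.18), 6 (0.15) and 8 (0.17); the remaining lags stay at or below 0.07.
The dominant spike at lag 2 indicates a seasonal period of 2.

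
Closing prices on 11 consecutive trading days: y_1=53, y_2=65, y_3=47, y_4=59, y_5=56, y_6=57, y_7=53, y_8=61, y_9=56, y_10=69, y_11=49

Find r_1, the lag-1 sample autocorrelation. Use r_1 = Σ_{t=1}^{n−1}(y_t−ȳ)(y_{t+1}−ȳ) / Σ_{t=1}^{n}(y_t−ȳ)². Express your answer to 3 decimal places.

-0.611

Mean ȳ = (53 + 65 + 47 + 59 + 56 + 57 + 53 + 61 + 56 + 69 + 49)/11 = 56.8182
Numerator Σ_{t=1}^{10}(y_t−ȳ)(y_{t+1}−ȳ) = -260.2149
Denominator Σ(y_t−ȳ)² = 425.6364
r_1 = -260.2149 / 425.6364 = -0.611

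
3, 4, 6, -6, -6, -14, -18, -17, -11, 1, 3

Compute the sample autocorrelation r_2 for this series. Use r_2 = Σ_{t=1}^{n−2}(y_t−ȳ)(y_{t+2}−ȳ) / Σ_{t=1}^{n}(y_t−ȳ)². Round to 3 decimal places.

0.195

Mean ȳ = (3 + 4 + 6 − 6 − 6 − 14 − 18 − 17 − 11 + 1 + 3)/11 = -5.0000
Numerator Σ_{t=1}^{9}(y_t−ȳ)(y_{t+2}−ȳ) = 156.0000
Denominator Σ(y_t−ȳ)² = 798.0000
r_2 = 156.0000 / 798.0000 = 0.195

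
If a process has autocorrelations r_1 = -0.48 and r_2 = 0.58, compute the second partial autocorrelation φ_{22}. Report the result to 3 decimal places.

φ_{22} = (r_2 − r_1²) / (1 − r_1²)
r_1² = (-0.48)² = 0.2304
Numerator = 0.58 − 0.2304 = 0.3496; denominator = 1 − 0.2304 = 0.7696
φ_{22} = 0.3496 / 0.7696 = 0.454

0.454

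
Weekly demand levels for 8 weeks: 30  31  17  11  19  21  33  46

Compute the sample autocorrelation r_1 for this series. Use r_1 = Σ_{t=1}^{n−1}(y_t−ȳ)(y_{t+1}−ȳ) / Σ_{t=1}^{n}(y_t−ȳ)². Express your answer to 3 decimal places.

Mean ȳ = (30 + 31 + 17 + 11 + 19 + 21 + 33 + 46)/8 = 26.0000
Deviations from mean: 4.0000, 5.0000, -9.0000, -15.0000, -7.0000, -5.0000, 7.0000, 20.0000
Σ(y_t−ȳ)(y_{t+1}−ȳ) = (20.0000) + (-45.0000) + (135.0000) + (105.0000) + (35.0000) + (-35.0000) + (140.0000) = 355.0000
Denominator Σ(y_t−ȳ)² = 870.0000
r_1 = 355.0000 / 870.0000 = 0.408

0.408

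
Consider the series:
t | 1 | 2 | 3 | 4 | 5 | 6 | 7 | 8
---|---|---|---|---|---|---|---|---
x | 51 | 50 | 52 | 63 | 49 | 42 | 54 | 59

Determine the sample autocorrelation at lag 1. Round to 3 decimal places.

-0.022

Mean x̄ = (51 + 50 + 52 + 63 + 49 + 42 + 54 + 59)/8 = 52.5000
Σ(x_t−x̄)(x_{t+1}−x̄) = (3.7500) + (1.2500) + (-5.2500) + (-36.7500) + (36.7500) + (-15.7500) + (9.7500) = -6.2500
Denominator Σ(x_t−x̄)² = 286.0000
r_1 = -6.2500 / 286.0000 = -0.022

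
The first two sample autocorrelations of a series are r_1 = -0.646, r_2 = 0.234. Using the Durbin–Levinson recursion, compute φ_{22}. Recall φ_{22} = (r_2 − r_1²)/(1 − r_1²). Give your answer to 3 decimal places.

-0.315

φ_{22} = (r_2 − r_1²) / (1 − r_1²)
r_1² = (-0.646)² = 0.417316
Numerator = 0.234 − 0.4173 = -0.1833; denominator = 1 − 0.4173 = 0.5827
φ_{22} = -0.1833 / 0.5827 = -0.315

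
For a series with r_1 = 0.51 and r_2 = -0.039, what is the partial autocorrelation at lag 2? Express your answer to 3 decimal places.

-0.404

φ_{22} = (r_2 − r_1²) / (1 − r_1²)
r_1² = (0.51)² = 0.2601
Numerator = -0.039 − 0.2601 = -0.2991; denominator = 1 − 0.2601 = 0.7399
φ_{22} = -0.2991 / 0.7399 = -0.404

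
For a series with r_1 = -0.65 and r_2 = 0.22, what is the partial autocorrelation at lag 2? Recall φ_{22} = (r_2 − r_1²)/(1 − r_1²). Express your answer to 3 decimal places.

-0.351

φ_{22} = (r_2 − r_1²) / (1 − r_1²)
r_1² = (-0.65)² = 0.4225
Numerator = 0.22 − 0.4225 = -0.2025; denominator = 1 − 0.4225 = 0.5775
φ_{22} = -0.2025 / 0.5775 = -0.351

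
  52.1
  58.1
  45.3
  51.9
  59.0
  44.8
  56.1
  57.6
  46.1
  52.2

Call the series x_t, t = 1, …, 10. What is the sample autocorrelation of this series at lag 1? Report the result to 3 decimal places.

Mean x̄ = (52.1 + 58.1 + 45.3 + 51.9 + 59.0 + 44.8 + 56.1 + 57.6 + 46.1 + 52.2)/10 = 52.3200
Numerator Σ_{t=1}^{9}(x_t−x̄)(x_{t+1}−x̄) = -132.5004
Denominator Σ(x_t−x̄)² = 264.9560
r_1 = -132.5004 / 264.9560 = -0.500

-0.500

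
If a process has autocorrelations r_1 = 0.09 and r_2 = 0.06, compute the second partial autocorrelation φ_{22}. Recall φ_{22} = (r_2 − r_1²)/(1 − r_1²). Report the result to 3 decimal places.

0.052

φ_{22} = (r_2 − r_1²) / (1 − r_1²)
r_1² = (0.09)² = 0.0081
Numerator = 0.06 − 0.0081 = 0.0519; denominator = 1 − 0.0081 = 0.9919
φ_{22} = 0.0519 / 0.9919 = 0.052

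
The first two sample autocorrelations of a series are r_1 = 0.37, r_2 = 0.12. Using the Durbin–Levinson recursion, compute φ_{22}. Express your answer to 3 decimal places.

φ_{22} = (r_2 − r_1²) / (1 − r_1²)
r_1² = (0.37)² = 0.1369
Numerator = 0.12 − 0.1369 = -0.0169; denominator = 1 − 0.1369 = 0.8631
φ_{22} = -0.0169 / 0.8631 = -0.020

-0.020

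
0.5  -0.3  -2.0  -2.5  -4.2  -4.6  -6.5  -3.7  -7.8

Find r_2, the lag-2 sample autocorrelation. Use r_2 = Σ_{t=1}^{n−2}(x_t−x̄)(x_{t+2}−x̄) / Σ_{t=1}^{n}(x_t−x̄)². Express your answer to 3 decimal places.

0.381

Mean x̄ = (0.5 − 0.3 − 2.0 − 2.5 − 4.2 − 4.6 − 6.5 − 3.7 − 7.8)/9 = -3.4556
Σ(x_t−x̄)(x_{t+2}−x̄) = (5.7575) + (3.0153) + (-1.0836) + (-1.0936) + (2.2664) + (0.2798) + (13.2264) = 22.3683
Denominator Σ(x_t−x̄)² = 58.7022
r_2 = 22.3683 / 58.7022 = 0.381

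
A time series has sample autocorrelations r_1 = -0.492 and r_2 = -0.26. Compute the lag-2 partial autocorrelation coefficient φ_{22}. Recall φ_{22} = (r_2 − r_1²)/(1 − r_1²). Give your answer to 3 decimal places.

-0.662

φ_{22} = (r_2 − r_1²) / (1 − r_1²)
r_1² = (-0.492)² = 0.242064
Numerator = -0.26 − 0.2421 = -0.5021; denominator = 1 − 0.2421 = 0.7579
φ_{22} = -0.5021 / 0.7579 = -0.662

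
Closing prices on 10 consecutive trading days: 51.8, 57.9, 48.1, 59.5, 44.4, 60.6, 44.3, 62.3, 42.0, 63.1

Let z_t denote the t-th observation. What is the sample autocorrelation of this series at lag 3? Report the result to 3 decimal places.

-0.650

Mean z̄ = (51.8 + 57.9 + 48.1 + 59.5 + 44.4 + 60.6 + 44.3 + 62.3 + 42.0 + 63.1)/10 = 53.4000
Σ(z_t−z̄)(z_{t+3}−z̄) = (-9.7600) + (-40.5000) + (-38.1600) + (-55.5100) + (-80.1000) + (-82.0800) + (-88.2700) = -394.3800
Denominator Σ(z_t−z̄)² = 607.0200
r_3 = -394.3800 / 607.0200 = -0.650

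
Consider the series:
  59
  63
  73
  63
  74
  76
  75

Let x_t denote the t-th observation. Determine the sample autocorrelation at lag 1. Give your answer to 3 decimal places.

Mean x̄ = (59 + 63 + 73 + 63 + 74 + 76 + 75)/7 = 69.0000
Σ(x_t−x̄)(x_{t+1}−x̄) = (60.0000) + (-24.0000) + (-24.0000) + (-30.0000) + (35.0000) + (42.0000) = 59.0000
Denominator Σ(x_t−x̄)² = 298.0000
r_1 = 59.0000 / 298.0000 = 0.198

0.198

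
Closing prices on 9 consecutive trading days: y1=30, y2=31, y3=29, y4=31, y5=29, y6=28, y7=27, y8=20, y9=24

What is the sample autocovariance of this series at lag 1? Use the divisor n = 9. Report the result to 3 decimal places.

6.062

Mean ȳ = (30 + 31 + 29 + 31 + 29 + 28 + 27 + 20 + 24)/9 = 27.6667
Σ_{t=1}^{8}(y_t−ȳ)(y_{t+1}−ȳ) = 54.5556
γ_1 = 54.5556 / 9 = 6.062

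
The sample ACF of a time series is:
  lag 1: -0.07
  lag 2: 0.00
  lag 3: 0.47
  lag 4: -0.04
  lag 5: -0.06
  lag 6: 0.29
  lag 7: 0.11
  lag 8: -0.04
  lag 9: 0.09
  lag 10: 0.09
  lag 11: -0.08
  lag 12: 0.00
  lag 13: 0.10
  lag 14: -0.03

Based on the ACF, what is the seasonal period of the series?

3

The largest autocorrelation is r_3 = 0.47, with a weaker echo at lag 6 (0.29); the remaining lags stay at or below 0.11.
The dominant spike at lag 3 indicates a seasonal period of 3.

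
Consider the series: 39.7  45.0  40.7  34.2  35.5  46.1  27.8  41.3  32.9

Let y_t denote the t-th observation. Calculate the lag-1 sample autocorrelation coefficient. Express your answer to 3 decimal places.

Mean ȳ = (39.7 + 45.0 + 40.7 + 34.2 + 35.5 + 46.1 + 27.8 + 41.3 + 32.9)/9 = 38.1333
Numerator Σ_{t=1}^{8}(y_t−ȳ)(y_{t+1}−ȳ) = -123.9511
Denominator Σ(y_t−ȳ)² = 286.2600
r_1 = -123.9511 / 286.2600 = -0.433

-0.433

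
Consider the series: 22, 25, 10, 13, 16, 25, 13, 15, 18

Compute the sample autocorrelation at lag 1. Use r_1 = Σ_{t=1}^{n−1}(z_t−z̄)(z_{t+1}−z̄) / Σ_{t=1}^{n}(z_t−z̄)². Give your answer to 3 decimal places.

Mean z̄ = (22 + 25 + 10 + 13 + 16 + 25 + 13 + 15 + 18)/9 = 17.4444
Numerator Σ_{t=1}^{8}(z_t−z̄)(z_{t+1}−z̄) = -17.3086
Denominator Σ(z_t−z̄)² = 238.2222
r_1 = -17.3086 / 238.2222 = -0.073

-0.073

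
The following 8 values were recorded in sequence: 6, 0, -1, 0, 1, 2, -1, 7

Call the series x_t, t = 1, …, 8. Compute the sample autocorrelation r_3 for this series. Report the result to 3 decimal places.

-0.088

Mean x̄ = (6 + 0 − 1 + 0 + 1 + 2 − 1 + 7)/8 = 1.7500
Deviations from mean: 4.2500, -1.7500, -2.7500, -1.7500, -0.7500, 0.2500, -2.7500, 5.2500
Σ(x_t−x̄)(x_{t+3}−x̄) = (-7.4375) + (1.3125) + (-0.6875) + (4.8125) + (-3.9375) = -5.9375
Denominator Σ(x_t−x̄)² = 67.5000
r_3 = -5.9375 / 67.5000 = -0.088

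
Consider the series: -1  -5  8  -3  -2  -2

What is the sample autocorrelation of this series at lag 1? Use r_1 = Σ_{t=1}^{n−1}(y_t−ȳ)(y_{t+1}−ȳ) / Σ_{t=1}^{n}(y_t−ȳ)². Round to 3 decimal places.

Mean ȳ = (-1 − 5 + 8 − 3 − 2 − 2)/6 = -0.8333
Numerator Σ_{t=1}^{5}(y_t−ȳ)(y_{t+1}−ȳ) = -51.3611
Denominator Σ(y_t−ȳ)² = 102.8333
r_1 = -51.3611 / 102.8333 = -0.499

-0.499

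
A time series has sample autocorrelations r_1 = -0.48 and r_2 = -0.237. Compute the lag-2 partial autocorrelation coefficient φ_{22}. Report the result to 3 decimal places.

-0.607

φ_{22} = (r_2 − r_1²) / (1 − r_1²)
r_1² = (-0.48)² = 0.2304
Numerator = -0.237 − 0.2304 = -0.4674; denominator = 1 − 0.2304 = 0.7696
φ_{22} = -0.4674 / 0.7696 = -0.607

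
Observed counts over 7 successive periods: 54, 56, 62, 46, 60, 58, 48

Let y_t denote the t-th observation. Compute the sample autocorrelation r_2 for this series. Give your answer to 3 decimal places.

-0.198

Mean ȳ = (54 + 56 + 62 + 46 + 60 + 58 + 48)/7 = 54.8571
Σ(y_t−ȳ)(y_{t+2}−ȳ) = (-6.1224) + (-10.1224) + (36.7347) + (-27.8367) + (-35.2653) = -42.6122
Denominator Σ(y_t−ȳ)² = 214.8571
r_2 = -42.6122 / 214.8571 = -0.198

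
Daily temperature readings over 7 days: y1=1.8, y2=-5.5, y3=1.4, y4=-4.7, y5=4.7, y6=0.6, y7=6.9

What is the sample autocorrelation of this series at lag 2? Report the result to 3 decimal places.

0.504

Mean ȳ = (1.8 − 5.5 + 1.4 − 4.7 + 4.7 + 0.6 + 6.9)/7 = 0.7429
Deviations from mean: 1.0571, -6.2429, 0.6571, -5.4429, 3.9571, -0.1429, 6.1571
Numerator Σ_{t=1}^{5}(y_t−ȳ)(y_{t+2}−ȳ) = 62.4163
Denominator Σ(y_t−ȳ)² = 123.7371
r_2 = 62.4163 / 123.7371 = 0.504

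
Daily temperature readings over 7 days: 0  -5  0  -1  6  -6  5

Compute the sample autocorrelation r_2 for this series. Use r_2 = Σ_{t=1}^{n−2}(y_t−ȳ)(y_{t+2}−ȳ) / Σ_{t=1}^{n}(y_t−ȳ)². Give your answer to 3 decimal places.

Mean ȳ = (0 − 5 + 0 − 1 + 6 − 6 + 5)/7 = -0.1429
Numerator Σ_{t=1}^{5}(y_t−ȳ)(y_{t+2}−ȳ) = 41.6735
Denominator Σ(y_t−ȳ)² = 122.8571
r_2 = 41.6735 / 122.8571 = 0.339

0.339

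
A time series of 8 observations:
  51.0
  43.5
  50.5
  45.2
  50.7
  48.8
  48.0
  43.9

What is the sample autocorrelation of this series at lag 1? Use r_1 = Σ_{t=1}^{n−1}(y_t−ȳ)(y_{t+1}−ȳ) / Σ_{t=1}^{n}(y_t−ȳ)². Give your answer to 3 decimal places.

Mean ȳ = (51.0 + 43.5 + 50.5 + 45.2 + 50.7 + 48.8 + 48.0 + 43.9)/8 = 47.7000
Deviations from mean: 3.3000, -4.2000, 2.8000, -2.5000, 3.0000, 1.1000, 0.3000, -3.8000
Σ(y_t−ȳ)(y_{t+1}−ȳ) = (-13.8600) + (-11.7600) + (-7.0000) + (-7.5000) + (3.3000) + (0.3300) + (-1.1400) = -37.6300
Denominator Σ(y_t−ȳ)² = 67.3600
r_1 = -37.6300 / 67.3600 = -0.559

-0.559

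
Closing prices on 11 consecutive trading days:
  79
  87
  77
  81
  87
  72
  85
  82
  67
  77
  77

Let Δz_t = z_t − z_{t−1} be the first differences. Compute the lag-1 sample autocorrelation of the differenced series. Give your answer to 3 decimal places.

First differences Δz: 8, -10, 4, 6, -15, 13, -3, -15, 10, 0
Mean of differences = -0.2000
Numerator Σ(Δz_t−Δz̄)(Δz_{t+1}−Δz̄) = -527.0400
Denominator Σ(Δz_t−Δz̄)² = 943.6000
r_1(Δz) = -527.0400 / 943.6000 = -0.559

-0.559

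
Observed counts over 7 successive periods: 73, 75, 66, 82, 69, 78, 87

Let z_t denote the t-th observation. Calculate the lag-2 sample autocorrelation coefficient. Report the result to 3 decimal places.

0.080

Mean z̄ = (73 + 75 + 66 + 82 + 69 + 78 + 87)/7 = 75.7143
Numerator Σ_{t=1}^{5}(z_t−z̄)(z_{t+2}−z̄) = 25.6939
Denominator Σ(z_t−z̄)² = 319.4286
r_2 = 25.6939 / 319.4286 = 0.080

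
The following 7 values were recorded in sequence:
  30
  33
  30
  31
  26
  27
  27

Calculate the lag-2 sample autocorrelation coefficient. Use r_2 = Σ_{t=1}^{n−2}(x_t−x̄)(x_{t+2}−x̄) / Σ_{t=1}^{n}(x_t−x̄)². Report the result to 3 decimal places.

Mean x̄ = (30 + 33 + 30 + 31 + 26 + 27 + 27)/7 = 29.1429
Deviations from mean: 0.8571, 3.8571, 0.8571, 1.8571, -3.1429, -2.1429, -2.1429
Numerator Σ_{t=1}^{5}(x_t−x̄)(x_{t+2}−x̄) = 7.9592
Denominator Σ(x_t−x̄)² = 38.8571
r_2 = 7.9592 / 38.8571 = 0.205

0.205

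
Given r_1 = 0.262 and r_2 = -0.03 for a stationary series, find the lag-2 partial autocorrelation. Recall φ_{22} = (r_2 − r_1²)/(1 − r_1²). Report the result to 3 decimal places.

-0.106

φ_{22} = (r_2 − r_1²) / (1 − r_1²)
r_1² = (0.262)² = 0.068644
Numerator = -0.03 − 0.0686 = -0.0986; denominator = 1 − 0.0686 = 0.9314
φ_{22} = -0.0986 / 0.9314 = -0.106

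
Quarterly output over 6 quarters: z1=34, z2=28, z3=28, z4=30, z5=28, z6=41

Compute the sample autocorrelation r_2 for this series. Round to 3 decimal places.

Mean z̄ = (34 + 28 + 28 + 30 + 28 + 41)/6 = 31.5000
Σ(z_t−z̄)(z_{t+2}−z̄) = (-8.7500) + (5.2500) + (12.2500) + (-14.2500) = -5.5000
Denominator Σ(z_t−z̄)² = 135.5000
r_2 = -5.5000 / 135.5000 = -0.041

-0.041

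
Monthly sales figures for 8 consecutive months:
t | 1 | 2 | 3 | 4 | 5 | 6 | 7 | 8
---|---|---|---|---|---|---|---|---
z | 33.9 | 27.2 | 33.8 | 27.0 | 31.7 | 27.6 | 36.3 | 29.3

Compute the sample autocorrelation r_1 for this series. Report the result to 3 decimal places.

-0.731

Mean z̄ = (33.9 + 27.2 + 33.8 + 27.0 + 31.7 + 27.6 + 36.3 + 29.3)/8 = 30.8500
Σ(z_t−z̄)(z_{t+1}−z̄) = (-11.1325) + (-10.7675) + (-11.3575) + (-3.2725) + (-2.7625) + (-17.7125) + (-8.4475) = -65.4525
Denominator Σ(z_t−z̄)² = 89.5400
r_1 = -65.4525 / 89.5400 = -0.731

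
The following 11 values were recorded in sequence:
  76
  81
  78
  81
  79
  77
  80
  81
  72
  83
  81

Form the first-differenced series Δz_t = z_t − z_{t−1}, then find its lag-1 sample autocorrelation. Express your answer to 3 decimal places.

First differences Δz: 5, -3, 3, -2, -2, 3, 1, -9, 11, -2
Mean of differences = 0.5000
Numerator Σ(Δz_t−Δz̄)(Δz_{t+1}−Δz̄) = -160.2500
Denominator Σ(Δz_t−Δz̄)² = 264.5000
r_1(Δz) = -160.2500 / 264.5000 = -0.606

-0.606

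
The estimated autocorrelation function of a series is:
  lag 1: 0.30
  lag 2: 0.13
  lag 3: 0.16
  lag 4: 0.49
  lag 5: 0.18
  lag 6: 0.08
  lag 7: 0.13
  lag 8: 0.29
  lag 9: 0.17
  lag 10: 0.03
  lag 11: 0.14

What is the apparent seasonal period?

The largest autocorrelation is r_4 = 0.49; the remaining lags stay at or below 0.30. The elevated value at lag 1 (0.30), dropping to 0.13 at lag 2, reflects decaying short-term dependence rather than seasonality.
The dominant spike at lag 4 indicates a seasonal period of 4.

4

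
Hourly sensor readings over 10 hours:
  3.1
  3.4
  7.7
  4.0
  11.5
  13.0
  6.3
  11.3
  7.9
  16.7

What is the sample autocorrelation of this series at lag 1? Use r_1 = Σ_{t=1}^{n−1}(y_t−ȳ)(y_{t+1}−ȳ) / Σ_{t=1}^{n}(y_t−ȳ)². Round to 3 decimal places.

Mean ȳ = (3.1 + 3.4 + 7.7 + 4.0 + 11.5 + 13.0 + 6.3 + 11.3 + 7.9 + 16.7)/10 = 8.4900
Numerator Σ_{t=1}^{9}(y_t−ȳ)(y_{t+1}−ȳ) = 12.5309
Denominator Σ(y_t−ȳ)² = 185.5890
r_1 = 12.5309 / 185.5890 = 0.068

0.068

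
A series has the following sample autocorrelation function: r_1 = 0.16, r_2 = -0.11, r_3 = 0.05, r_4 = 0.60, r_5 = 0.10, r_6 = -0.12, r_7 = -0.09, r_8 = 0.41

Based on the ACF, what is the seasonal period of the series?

The largest autocorrelation is r_4 = 0.60, with a weaker echo at lag 8 (0.41); the remaining lags stay at or below 0.16.
The dominant spike at lag 4 indicates a seasonal period of 4.

4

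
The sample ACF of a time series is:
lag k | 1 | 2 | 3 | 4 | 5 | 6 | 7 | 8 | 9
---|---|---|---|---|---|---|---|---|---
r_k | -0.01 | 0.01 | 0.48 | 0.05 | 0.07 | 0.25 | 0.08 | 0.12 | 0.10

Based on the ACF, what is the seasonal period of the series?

3

The largest autocorrelation is r_3 = 0.48, with a weaker echo at lag 6 (0.25); the remaining lags stay at or below 0.12.
The dominant spike at lag 3 indicates a seasonal period of 3.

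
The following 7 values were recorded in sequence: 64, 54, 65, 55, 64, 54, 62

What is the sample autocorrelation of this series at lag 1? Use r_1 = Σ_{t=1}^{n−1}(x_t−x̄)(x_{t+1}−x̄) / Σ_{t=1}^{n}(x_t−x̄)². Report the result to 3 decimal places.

-0.873

Mean x̄ = (64 + 54 + 65 + 55 + 64 + 54 + 62)/7 = 59.7143
Deviations from mean: 4.2857, -5.7143, 5.2857, -4.7143, 4.2857, -5.7143, 2.2857
Numerator Σ_{t=1}^{6}(x_t−x̄)(x_{t+1}−x̄) = -137.3673
Denominator Σ(x_t−x̄)² = 157.4286
r_1 = -137.3673 / 157.4286 = -0.873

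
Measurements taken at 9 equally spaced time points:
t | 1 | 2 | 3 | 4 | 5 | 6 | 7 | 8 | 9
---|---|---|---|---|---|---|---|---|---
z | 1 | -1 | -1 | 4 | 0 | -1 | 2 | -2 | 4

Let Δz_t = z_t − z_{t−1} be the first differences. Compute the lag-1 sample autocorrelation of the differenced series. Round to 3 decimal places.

-0.517

First differences Δz: -2, 0, 5, -4, -1, 3, -4, 6
Mean of differences = 0.3750
Numerator Σ(Δz_t−Δz̄)(Δz_{t+1}−Δz̄) = -54.7656
Denominator Σ(Δz_t−Δz̄)² = 105.8750
r_1(Δz) = -54.7656 / 105.8750 = -0.517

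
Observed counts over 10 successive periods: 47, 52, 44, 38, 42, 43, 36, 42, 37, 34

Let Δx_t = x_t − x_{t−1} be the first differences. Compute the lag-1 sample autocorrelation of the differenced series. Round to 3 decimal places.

-0.412

First differences Δx: 5, -8, -6, 4, 1, -7, 6, -5, -3
Mean of differences = -1.4444
Numerator Σ(Δx_t−Δx̄)(Δx_{t+1}−Δx̄) = -99.7531
Denominator Σ(Δx_t−Δx̄)² = 242.2222
r_1(Δx) = -99.7531 / 242.2222 = -0.412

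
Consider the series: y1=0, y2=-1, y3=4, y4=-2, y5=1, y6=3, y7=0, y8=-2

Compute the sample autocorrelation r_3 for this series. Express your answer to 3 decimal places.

Mean ȳ = (0 − 1 + 4 − 2 + 1 + 3 + 0 − 2)/8 = 0.3750
Deviations from mean: -0.3750, -1.3750, 3.6250, -2.3750, 0.6250, 2.6250, -0.3750, -2.3750
Σ(y_t−ȳ)(y_{t+3}−ȳ) = (0.8906) + (-0.8594) + (9.5156) + (0.8906) + (-1.4844) = 8.9531
Denominator Σ(y_t−ȳ)² = 33.8750
r_3 = 8.9531 / 33.8750 = 0.264

0.264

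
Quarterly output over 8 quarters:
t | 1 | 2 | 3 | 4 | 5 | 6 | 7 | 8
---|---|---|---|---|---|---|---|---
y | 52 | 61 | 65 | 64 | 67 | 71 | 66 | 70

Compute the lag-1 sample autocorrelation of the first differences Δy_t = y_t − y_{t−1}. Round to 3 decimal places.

First differences Δy: 9, 4, -1, 3, 4, -5, 4
Mean of differences = 2.5714
Numerator Σ(Δy_t−Δȳ)(Δy_{t+1}−Δȳ) = -18.4694
Denominator Σ(Δy_t−Δȳ)² = 117.7143
r_1(Δy) = -18.4694 / 117.7143 = -0.157

-0.157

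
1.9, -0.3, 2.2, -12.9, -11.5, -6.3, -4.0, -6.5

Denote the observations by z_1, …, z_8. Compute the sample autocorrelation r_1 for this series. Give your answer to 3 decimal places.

0.292

Mean z̄ = (1.9 − 0.3 + 2.2 − 12.9 − 11.5 − 6.3 − 4.0 − 6.5)/8 = -4.6750
Deviations from mean: 6.5750, 4.3750, 6.8750, -8.2250, -6.8250, -1.6250, 0.6750, -1.8250
Σ(z_t−z̄)(z_{t+1}−z̄) = (28.7656) + (30.0781) + (-56.5469) + (56.1356) + (11.0906) + (-1.0969) + (-1.2319) = 67.1944
Denominator Σ(z_t−z̄)² = 230.2950
r_1 = 67.1944 / 230.2950 = 0.292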